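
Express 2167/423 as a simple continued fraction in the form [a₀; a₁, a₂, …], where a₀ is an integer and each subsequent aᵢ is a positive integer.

Repeatedly divide and take the remainder:
⌊2167/423⌋ = 5, remainder 52
⌊423/52⌋ = 8, remainder 7
⌊52/7⌋ = 7, remainder 3
⌊7/3⌋ = 2, remainder 1
⌊3/1⌋ = 3, remainder 0

[5; 8, 7, 2, 3]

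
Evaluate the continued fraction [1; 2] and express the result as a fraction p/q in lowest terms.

3/2

Start with 2.
1 + 1/(2/1) = 1 + 1/2 = 3/2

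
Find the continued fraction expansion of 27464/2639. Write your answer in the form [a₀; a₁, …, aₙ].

[10; 2, 2, 5, 2, 1, 30]

27464 = 10·2639 + 1074, so a_0 = 10
2639 = 2·1074 + 491, so a_1 = 2
1074 = 2·491 + 92, so a_2 = 2
491 = 5·92 + 31, so a_3 = 5
92 = 2·31 + 30, so a_4 = 2
31 = 1·30 + 1, so a_5 = 1
30 = 30·1 + 0, so a_6 = 30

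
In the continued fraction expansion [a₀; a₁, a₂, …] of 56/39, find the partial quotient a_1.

56 ÷ 39 → quotient 1, remainder 17
39 ÷ 17 → quotient 2, remainder 5

2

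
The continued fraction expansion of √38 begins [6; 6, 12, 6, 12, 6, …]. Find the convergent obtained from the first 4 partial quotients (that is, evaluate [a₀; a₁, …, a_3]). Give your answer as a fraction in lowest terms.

Starting at the tail and folding back:
Start with 6.
12 + 1/(6/1) = 12 + 1/6 = 73/6
6 + 1/(73/6) = 6 + 6/73 = 444/73
6 + 1/(444/73) = 6 + 73/444 = 2737/444

2737/444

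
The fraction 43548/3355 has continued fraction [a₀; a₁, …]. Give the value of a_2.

Run the Euclidean algorithm, recording each quotient:
⌊43548/3355⌋ = 12, remainder 3288
⌊3355/3288⌋ = 1, remainder 67
⌊3288/67⌋ = 49, remainder 5

49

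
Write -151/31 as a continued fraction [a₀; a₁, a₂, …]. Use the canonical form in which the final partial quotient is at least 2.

-151 ÷ 31 → quotient -5, remainder 4
31 ÷ 4 → quotient 7, remainder 3
4 ÷ 3 → quotient 1, remainder 1
3 ÷ 1 → quotient 3, remainder 0

[-5; 7, 1, 3]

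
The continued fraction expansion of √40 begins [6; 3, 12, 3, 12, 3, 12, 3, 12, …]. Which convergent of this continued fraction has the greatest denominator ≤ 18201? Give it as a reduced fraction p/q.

27379/4329

a_0 = 6: 6/1  (≤ bound)
a_1 = 3: 19/3  (≤ bound)
a_2 = 12: 234/37  (≤ bound)
a_3 = 3: 721/114  (≤ bound)
a_4 = 12: 8886/1405  (≤ bound)
a_5 = 3: 27379/4329  (≤ bound)
a_6 = 12: 337434/53353  (> 18201, stop)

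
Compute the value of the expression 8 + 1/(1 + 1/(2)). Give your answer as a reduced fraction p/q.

Start with 2.
1 + 1/(2/1) = 1 + 1/2 = 3/2
8 + 1/(3/2) = 8 + 2/3 = 26/3

26/3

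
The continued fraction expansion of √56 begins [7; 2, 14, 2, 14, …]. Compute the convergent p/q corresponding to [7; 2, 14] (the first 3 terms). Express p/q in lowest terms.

Start with 14.
2 + 1/(14/1) = 2 + 1/14 = 29/14
7 + 1/(29/14) = 7 + 14/29 = 217/29

217/29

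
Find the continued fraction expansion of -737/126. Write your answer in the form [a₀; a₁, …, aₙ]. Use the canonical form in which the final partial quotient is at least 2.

[-6; 6, 1, 1, 1, 2, 2]

Apply division with remainder until the remainder is 0:
-737 ÷ 126 → quotient -6, remainder 19
126 ÷ 19 → quotient 6, remainder 12
19 ÷ 12 → quotient 1, remainder 7
12 ÷ 7 → quotient 1, remainder 5
7 ÷ 5 → quotient 1, remainder 2
5 ÷ 2 → quotient 2, remainder 1
2 ÷ 1 → quotient 2, remainder 0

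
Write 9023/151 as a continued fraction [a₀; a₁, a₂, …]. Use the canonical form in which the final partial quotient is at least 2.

[59; 1, 3, 12, 3]

Run the Euclidean algorithm, recording each quotient:
9023 = 59·151 + 114, so a_0 = 59
151 = 1·114 + 37, so a_1 = 1
114 = 3·37 + 3, so a_2 = 3
37 = 12·3 + 1, so a_3 = 12
3 = 3·1 + 0, so a_4 = 3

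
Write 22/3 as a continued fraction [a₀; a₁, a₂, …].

Run the Euclidean algorithm, recording each quotient:
⌊22/3⌋ = 7, remainder 1
⌊3/1⌋ = 3, remainder 0

[7; 3]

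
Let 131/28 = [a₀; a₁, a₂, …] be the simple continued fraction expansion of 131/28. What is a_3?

9

⌊131/28⌋ = 4, remainder 19
⌊28/19⌋ = 1, remainder 9
⌊19/9⌋ = 2, remainder 1
⌊9/1⌋ = 9, remainder 0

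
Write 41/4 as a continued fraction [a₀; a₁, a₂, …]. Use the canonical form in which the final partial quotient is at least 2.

Apply division with remainder until the remainder is 0:
41 = 10·4 + 1, so a_0 = 10
4 = 4·1 + 0, so a_1 = 4

[10; 4]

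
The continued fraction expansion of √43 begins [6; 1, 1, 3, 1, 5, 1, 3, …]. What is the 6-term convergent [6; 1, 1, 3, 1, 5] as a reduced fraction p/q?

341/52

Start with 5.
1 + 1/(5/1) = 1 + 1/5 = 6/5
3 + 1/(6/5) = 3 + 5/6 = 23/6
1 + 1/(23/6) = 1 + 6/23 = 29/23
1 + 1/(29/23) = 1 + 23/29 = 52/29
6 + 1/(52/29) = 6 + 29/52 = 341/52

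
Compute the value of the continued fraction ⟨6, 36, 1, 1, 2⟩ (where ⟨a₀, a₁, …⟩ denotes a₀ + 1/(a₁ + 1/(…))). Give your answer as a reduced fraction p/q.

Start with 2.
1 + 1/(2/1) = 1 + 1/2 = 3/2
1 + 1/(3/2) = 1 + 2/3 = 5/3
36 + 1/(5/3) = 36 + 3/5 = 183/5
6 + 1/(183/5) = 6 + 5/183 = 1103/183

1103/183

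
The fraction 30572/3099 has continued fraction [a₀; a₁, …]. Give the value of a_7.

14

30572 ÷ 3099 → quotient 9, remainder 2681
3099 ÷ 2681 → quotient 1, remainder 418
2681 ÷ 418 → quotient 6, remainder 173
418 ÷ 173 → quotient 2, remainder 72
173 ÷ 72 → quotient 2, remainder 29
72 ÷ 29 → quotient 2, remainder 14
29 ÷ 14 → quotient 2, remainder 1
14 ÷ 1 → quotient 14, remainder 0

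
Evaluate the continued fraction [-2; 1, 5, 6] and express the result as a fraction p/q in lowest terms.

Start with 6.
5 + 1/(6/1) = 5 + 1/6 = 31/6
1 + 1/(31/6) = 1 + 6/31 = 37/31
-2 + 1/(37/31) = -2 + 31/37 = -43/37

-43/37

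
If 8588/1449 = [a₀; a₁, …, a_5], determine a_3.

1

Repeatedly divide and take the remainder:
8588 = 5·1449 + 1343, so a_0 = 5
1449 = 1·1343 + 106, so a_1 = 1
1343 = 12·106 + 71, so a_2 = 12
106 = 1·71 + 35, so a_3 = 1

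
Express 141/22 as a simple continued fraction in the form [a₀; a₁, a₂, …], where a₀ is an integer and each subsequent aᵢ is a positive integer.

Run the Euclidean algorithm, recording each quotient:
⌊141/22⌋ = 6, remainder 9
⌊22/9⌋ = 2, remainder 4
⌊9/4⌋ = 2, remainder 1
⌊4/1⌋ = 4, remainder 0

[6; 2, 2, 4]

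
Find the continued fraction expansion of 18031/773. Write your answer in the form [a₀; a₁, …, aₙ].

Run the Euclidean algorithm, recording each quotient:
18031 ÷ 773 → quotient 23, remainder 252
773 ÷ 252 → quotient 3, remainder 17
252 ÷ 17 → quotient 14, remainder 14
17 ÷ 14 → quotient 1, remainder 3
14 ÷ 3 → quotient 4, remainder 2
3 ÷ 2 → quotient 1, remainder 1
2 ÷ 1 → quotient 2, remainder 0

[23; 3, 14, 1, 4, 1, 2]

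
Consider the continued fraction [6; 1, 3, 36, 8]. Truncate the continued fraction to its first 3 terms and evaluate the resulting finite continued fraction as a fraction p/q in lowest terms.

27/4

a_0 = 6: 6/1
a_1 = 1: 7/1
a_2 = 3: 27/4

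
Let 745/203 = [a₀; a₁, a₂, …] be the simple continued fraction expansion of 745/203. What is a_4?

2

Run the Euclidean algorithm, recording each quotient:
745 = 3·203 + 136, so a_0 = 3
203 = 1·136 + 67, so a_1 = 1
136 = 2·67 + 2, so a_2 = 2
67 = 33·2 + 1, so a_3 = 33
2 = 2·1 + 0, so a_4 = 2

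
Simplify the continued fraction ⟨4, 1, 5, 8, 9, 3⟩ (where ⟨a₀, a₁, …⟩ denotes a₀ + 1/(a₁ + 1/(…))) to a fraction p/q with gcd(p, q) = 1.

6723/1390

Starting at the tail and folding back:
Start with 3.
9 + 1/(3/1) = 9 + 1/3 = 28/3
8 + 1/(28/3) = 8 + 3/28 = 227/28
5 + 1/(227/28) = 5 + 28/227 = 1163/227
1 + 1/(1163/227) = 1 + 227/1163 = 1390/1163
4 + 1/(1390/1163) = 4 + 1163/1390 = 6723/1390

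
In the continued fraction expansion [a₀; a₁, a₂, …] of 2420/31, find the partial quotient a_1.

2420 = 78·31 + 2, so a_0 = 78
31 = 15·2 + 1, so a_1 = 15

15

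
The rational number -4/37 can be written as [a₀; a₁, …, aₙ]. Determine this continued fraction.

-4 = -1·37 + 33, so a_0 = -1
37 = 1·33 + 4, so a_1 = 1
33 = 8·4 + 1, so a_2 = 8
4 = 4·1 + 0, so a_3 = 4

[-1; 1, 8, 4]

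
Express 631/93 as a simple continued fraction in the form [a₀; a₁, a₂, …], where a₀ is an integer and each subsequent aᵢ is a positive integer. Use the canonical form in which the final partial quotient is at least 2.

[6; 1, 3, 1, 1, 1, 6]

Apply division with remainder until the remainder is 0:
⌊631/93⌋ = 6, remainder 73
⌊93/73⌋ = 1, remainder 20
⌊73/20⌋ = 3, remainder 13
⌊20/13⌋ = 1, remainder 7
⌊13/7⌋ = 1, remainder 6
⌊7/6⌋ = 1, remainder 1
⌊6/1⌋ = 6, remainder 0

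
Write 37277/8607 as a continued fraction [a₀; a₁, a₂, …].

37277 = 4·8607 + 2849, so a_0 = 4
8607 = 3·2849 + 60, so a_1 = 3
2849 = 47·60 + 29, so a_2 = 47
60 = 2·29 + 2, so a_3 = 2
29 = 14·2 + 1, so a_4 = 14
2 = 2·1 + 0, so a_5 = 2

[4; 3, 47, 2, 14, 2]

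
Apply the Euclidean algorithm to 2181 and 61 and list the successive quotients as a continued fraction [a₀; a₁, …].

[35; 1, 3, 15]

2181 = 35·61 + 46, so a_0 = 35
61 = 1·46 + 15, so a_1 = 1
46 = 3·15 + 1, so a_2 = 3
15 = 15·1 + 0, so a_3 = 15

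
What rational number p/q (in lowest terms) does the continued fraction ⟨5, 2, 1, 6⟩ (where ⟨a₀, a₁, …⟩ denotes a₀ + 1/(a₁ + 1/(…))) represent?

Start with 6.
1 + 1/(6/1) = 1 + 1/6 = 7/6
2 + 1/(7/6) = 2 + 6/7 = 20/7
5 + 1/(20/7) = 5 + 7/20 = 107/20

107/20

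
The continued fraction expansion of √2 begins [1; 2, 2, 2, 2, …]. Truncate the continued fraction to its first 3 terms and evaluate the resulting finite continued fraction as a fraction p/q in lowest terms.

Use the convergent recurrence hₖ = aₖ·hₖ₋₁ + hₖ₋₂ (and likewise for the denominators kₖ):
a_0 = 1: 1/1
a_1 = 2: 3/2
a_2 = 2: 7/5

7/5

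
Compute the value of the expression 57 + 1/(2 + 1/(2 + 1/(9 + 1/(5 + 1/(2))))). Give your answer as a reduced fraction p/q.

Use the convergent recurrence hₖ = aₖ·hₖ₋₁ + hₖ₋₂ (and likewise for the denominators kₖ):
a_0 = 57: 57/1
a_1 = 2: 115/2
a_2 = 2: 287/5
a_3 = 9: 2698/47
a_4 = 5: 13777/240
a_5 = 2: 30252/527

30252/527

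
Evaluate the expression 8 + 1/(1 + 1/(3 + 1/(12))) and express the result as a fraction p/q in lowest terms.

429/49

Start with 12.
3 + 1/(12/1) = 3 + 1/12 = 37/12
1 + 1/(37/12) = 1 + 12/37 = 49/37
8 + 1/(49/37) = 8 + 37/49 = 429/49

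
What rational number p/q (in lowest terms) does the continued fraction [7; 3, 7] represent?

Start with 7.
3 + 1/(7/1) = 3 + 1/7 = 22/7
7 + 1/(22/7) = 7 + 7/22 = 161/22

161/22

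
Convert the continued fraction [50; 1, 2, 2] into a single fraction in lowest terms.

Work from the innermost term outward:
Start with 2.
2 + 1/(2/1) = 2 + 1/2 = 5/2
1 + 1/(5/2) = 1 + 2/5 = 7/5
50 + 1/(7/5) = 50 + 5/7 = 355/7

355/7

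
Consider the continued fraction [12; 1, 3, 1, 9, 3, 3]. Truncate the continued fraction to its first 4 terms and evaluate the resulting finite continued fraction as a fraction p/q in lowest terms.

64/5

Start with 1.
3 + 1/(1/1) = 3 + 1/1 = 4/1
1 + 1/(4/1) = 1 + 1/4 = 5/4
12 + 1/(5/4) = 12 + 4/5 = 64/5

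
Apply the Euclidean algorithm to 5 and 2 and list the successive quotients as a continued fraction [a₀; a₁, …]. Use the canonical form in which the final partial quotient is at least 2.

5 ÷ 2 → quotient 2, remainder 1
2 ÷ 1 → quotient 2, remainder 0

[2; 2]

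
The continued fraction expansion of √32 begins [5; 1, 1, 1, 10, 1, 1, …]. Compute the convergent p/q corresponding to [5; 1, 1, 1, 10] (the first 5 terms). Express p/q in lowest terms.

Start with 10.
1 + 1/(10/1) = 1 + 1/10 = 11/10
1 + 1/(11/10) = 1 + 10/11 = 21/11
1 + 1/(21/11) = 1 + 11/21 = 32/21
5 + 1/(32/21) = 5 + 21/32 = 181/32

181/32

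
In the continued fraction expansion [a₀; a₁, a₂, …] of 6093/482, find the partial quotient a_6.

⌊6093/482⌋ = 12, remainder 309
⌊482/309⌋ = 1, remainder 173
⌊309/173⌋ = 1, remainder 136
⌊173/136⌋ = 1, remainder 37
⌊136/37⌋ = 3, remainder 25
⌊37/25⌋ = 1, remainder 12
⌊25/12⌋ = 2, remainder 1

2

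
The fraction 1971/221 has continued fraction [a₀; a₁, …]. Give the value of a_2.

11

1971 = 8·221 + 203, so a_0 = 8
221 = 1·203 + 18, so a_1 = 1
203 = 11·18 + 5, so a_2 = 11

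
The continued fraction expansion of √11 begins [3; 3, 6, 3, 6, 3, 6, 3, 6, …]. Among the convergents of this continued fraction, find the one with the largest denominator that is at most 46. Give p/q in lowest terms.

63/19

a_0 = 3: 3/1  (≤ bound)
a_1 = 3: 10/3  (≤ bound)
a_2 = 6: 63/19  (≤ bound)
a_3 = 3: 199/60  (> 46, stop)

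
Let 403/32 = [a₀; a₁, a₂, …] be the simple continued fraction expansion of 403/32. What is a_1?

403 ÷ 32 → quotient 12, remainder 19
32 ÷ 19 → quotient 1, remainder 13

1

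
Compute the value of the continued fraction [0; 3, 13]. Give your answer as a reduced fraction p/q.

Start with 13.
3 + 1/(13/1) = 3 + 1/13 = 40/13
0 + 1/(40/13) = 0 + 13/40 = 13/40

13/40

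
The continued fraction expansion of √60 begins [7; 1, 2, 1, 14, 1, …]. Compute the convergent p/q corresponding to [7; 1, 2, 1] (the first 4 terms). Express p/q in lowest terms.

31/4

Start with 1.
2 + 1/(1/1) = 2 + 1/1 = 3/1
1 + 1/(3/1) = 1 + 1/3 = 4/3
7 + 1/(4/3) = 7 + 3/4 = 31/4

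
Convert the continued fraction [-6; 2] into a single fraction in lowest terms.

-11/2

Compute successive convergents:
a_0 = -6: -6/1
a_1 = 2: -11/2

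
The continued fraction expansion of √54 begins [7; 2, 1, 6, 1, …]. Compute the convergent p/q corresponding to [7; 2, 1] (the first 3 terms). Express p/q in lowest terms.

Work from the innermost term outward:
Start with 1.
2 + 1/(1/1) = 2 + 1/1 = 3/1
7 + 1/(3/1) = 7 + 1/3 = 22/3

22/3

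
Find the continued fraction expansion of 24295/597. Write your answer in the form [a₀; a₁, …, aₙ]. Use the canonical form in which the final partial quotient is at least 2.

[40; 1, 2, 3, 1, 1, 3, 7]

⌊24295/597⌋ = 40, remainder 415
⌊597/415⌋ = 1, remainder 182
⌊415/182⌋ = 2, remainder 51
⌊182/51⌋ = 3, remainder 29
⌊51/29⌋ = 1, remainder 22
⌊29/22⌋ = 1, remainder 7
⌊22/7⌋ = 3, remainder 1
⌊7/1⌋ = 7, remainder 0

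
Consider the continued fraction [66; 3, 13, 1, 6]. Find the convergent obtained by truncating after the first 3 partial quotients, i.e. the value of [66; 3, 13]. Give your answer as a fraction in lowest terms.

Work from the innermost term outward:
Start with 13.
3 + 1/(13/1) = 3 + 1/13 = 40/13
66 + 1/(40/13) = 66 + 13/40 = 2653/40

2653/40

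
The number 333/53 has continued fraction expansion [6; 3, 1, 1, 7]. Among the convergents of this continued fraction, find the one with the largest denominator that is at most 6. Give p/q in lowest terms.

a_0 = 6: 6/1  (≤ bound)
a_1 = 3: 19/3  (≤ bound)
a_2 = 1: 25/4  (≤ bound)
a_3 = 1: 44/7  (> 6, stop)

25/4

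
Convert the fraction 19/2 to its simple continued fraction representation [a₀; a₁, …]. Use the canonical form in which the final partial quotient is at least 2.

⌊19/2⌋ = 9, remainder 1
⌊2/1⌋ = 2, remainder 0

[9; 2]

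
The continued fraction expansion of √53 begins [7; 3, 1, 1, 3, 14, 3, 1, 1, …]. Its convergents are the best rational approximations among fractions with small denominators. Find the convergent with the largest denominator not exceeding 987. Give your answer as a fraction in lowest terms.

2599/357

List convergents until the denominator exceeds the bound:
a_0 = 7: 7/1  (≤ bound)
a_1 = 3: 22/3  (≤ bound)
a_2 = 1: 29/4  (≤ bound)
a_3 = 1: 51/7  (≤ bound)
a_4 = 3: 182/25  (≤ bound)
a_5 = 14: 2599/357  (≤ bound)
a_6 = 3: 7979/1096  (> 987, stop)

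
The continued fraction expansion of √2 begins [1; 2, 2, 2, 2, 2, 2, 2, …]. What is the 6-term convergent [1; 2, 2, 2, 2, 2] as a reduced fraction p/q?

Use the convergent recurrence hₖ = aₖ·hₖ₋₁ + hₖ₋₂ (and likewise for the denominators kₖ):
a_0 = 1: 1/1
a_1 = 2: 3/2
a_2 = 2: 7/5
a_3 = 2: 17/12
a_4 = 2: 41/29
a_5 = 2: 99/70

99/70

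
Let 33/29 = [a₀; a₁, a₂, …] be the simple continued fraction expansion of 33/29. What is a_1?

Repeatedly divide and take the remainder:
33 ÷ 29 → quotient 1, remainder 4
29 ÷ 4 → quotient 7, remainder 1

7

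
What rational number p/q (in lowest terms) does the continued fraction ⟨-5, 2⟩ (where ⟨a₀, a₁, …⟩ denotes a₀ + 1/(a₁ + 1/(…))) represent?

-9/2

Compute successive convergents:
a_0 = -5: -5/1
a_1 = 2: -9/2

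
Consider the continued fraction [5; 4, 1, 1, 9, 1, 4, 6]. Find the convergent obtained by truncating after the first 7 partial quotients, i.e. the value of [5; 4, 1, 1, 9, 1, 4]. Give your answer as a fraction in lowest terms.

2433/466

Work from the innermost term outward:
Start with 4.
1 + 1/(4/1) = 1 + 1/4 = 5/4
9 + 1/(5/4) = 9 + 4/5 = 49/5
1 + 1/(49/5) = 1 + 5/49 = 54/49
1 + 1/(54/49) = 1 + 49/54 = 103/54
4 + 1/(103/54) = 4 + 54/103 = 466/103
5 + 1/(466/103) = 5 + 103/466 = 2433/466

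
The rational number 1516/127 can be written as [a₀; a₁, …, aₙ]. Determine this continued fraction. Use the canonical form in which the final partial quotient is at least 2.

[11; 1, 14, 1, 7]

1516 = 11·127 + 119, so a_0 = 11
127 = 1·119 + 8, so a_1 = 1
119 = 14·8 + 7, so a_2 = 14
8 = 1·7 + 1, so a_3 = 1
7 = 7·1 + 0, so a_4 = 7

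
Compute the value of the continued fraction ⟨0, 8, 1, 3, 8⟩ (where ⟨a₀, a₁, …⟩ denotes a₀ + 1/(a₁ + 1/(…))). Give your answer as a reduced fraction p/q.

Start with 8.
3 + 1/(8/1) = 3 + 1/8 = 25/8
1 + 1/(25/8) = 1 + 8/25 = 33/25
8 + 1/(33/25) = 8 + 25/33 = 289/33
0 + 1/(289/33) = 0 + 33/289 = 33/289

33/289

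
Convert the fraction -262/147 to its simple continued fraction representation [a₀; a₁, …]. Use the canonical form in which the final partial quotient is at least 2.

⌊-262/147⌋ = -2, remainder 32
⌊147/32⌋ = 4, remainder 19
⌊32/19⌋ = 1, remainder 13
⌊19/13⌋ = 1, remainder 6
⌊13/6⌋ = 2, remainder 1
⌊6/1⌋ = 6, remainder 0

[-2; 4, 1, 1, 2, 6]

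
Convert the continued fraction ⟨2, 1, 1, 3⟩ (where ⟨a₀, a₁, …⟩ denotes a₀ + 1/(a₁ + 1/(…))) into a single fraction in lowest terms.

a_0 = 2: 2/1
a_1 = 1: 3/1
a_2 = 1: 5/2
a_3 = 3: 18/7

18/7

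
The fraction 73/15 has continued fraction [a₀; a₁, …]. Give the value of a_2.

Run the Euclidean algorithm, recording each quotient:
73 = 4·15 + 13, so a_0 = 4
15 = 1·13 + 2, so a_1 = 1
13 = 6·2 + 1, so a_2 = 6

6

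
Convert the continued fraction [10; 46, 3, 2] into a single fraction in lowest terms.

Build up convergents one term at a time:
a_0 = 10: 10/1
a_1 = 46: 461/46
a_2 = 3: 1393/139
a_3 = 2: 3247/324

3247/324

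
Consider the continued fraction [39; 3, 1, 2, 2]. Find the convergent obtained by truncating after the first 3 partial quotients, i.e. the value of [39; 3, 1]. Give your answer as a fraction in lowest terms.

157/4

Compute successive convergents:
a_0 = 39: 39/1
a_1 = 3: 118/3
a_2 = 1: 157/4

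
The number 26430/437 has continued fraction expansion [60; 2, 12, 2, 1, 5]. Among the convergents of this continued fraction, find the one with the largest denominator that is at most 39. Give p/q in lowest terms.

a_0 = 60: 60/1  (≤ bound)
a_1 = 2: 121/2  (≤ bound)
a_2 = 12: 1512/25  (≤ bound)
a_3 = 2: 3145/52  (> 39, stop)

1512/25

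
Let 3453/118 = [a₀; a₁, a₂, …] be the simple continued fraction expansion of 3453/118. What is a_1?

⌊3453/118⌋ = 29, remainder 31
⌊118/31⌋ = 3, remainder 25

3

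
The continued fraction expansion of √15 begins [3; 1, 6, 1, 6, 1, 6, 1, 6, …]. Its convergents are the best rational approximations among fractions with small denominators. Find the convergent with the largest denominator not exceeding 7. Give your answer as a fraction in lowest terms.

a_0 = 3: 3/1  (≤ bound)
a_1 = 1: 4/1  (≤ bound)
a_2 = 6: 27/7  (≤ bound)
a_3 = 1: 31/8  (> 7, stop)

27/7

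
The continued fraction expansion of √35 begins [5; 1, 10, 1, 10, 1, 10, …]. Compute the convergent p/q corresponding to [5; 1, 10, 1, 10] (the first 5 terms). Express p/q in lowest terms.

775/131

Starting at the tail and folding back:
Start with 10.
1 + 1/(10/1) = 1 + 1/10 = 11/10
10 + 1/(11/10) = 10 + 10/11 = 120/11
1 + 1/(120/11) = 1 + 11/120 = 131/120
5 + 1/(131/120) = 5 + 120/131 = 775/131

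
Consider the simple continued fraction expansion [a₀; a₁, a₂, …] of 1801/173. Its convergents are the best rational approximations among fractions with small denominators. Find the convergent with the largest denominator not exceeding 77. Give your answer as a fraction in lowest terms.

List convergents until the denominator exceeds the bound:
a_0 = 10: 10/1  (≤ bound)
a_1 = 2: 21/2  (≤ bound)
a_2 = 2: 52/5  (≤ bound)
a_3 = 3: 177/17  (≤ bound)
a_4 = 2: 406/39  (≤ bound)
a_5 = 4: 1801/173  (> 77, stop)

406/39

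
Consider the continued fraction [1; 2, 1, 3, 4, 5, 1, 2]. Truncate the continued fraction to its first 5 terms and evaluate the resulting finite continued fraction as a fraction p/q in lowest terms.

Work from the innermost term outward:
Start with 4.
3 + 1/(4/1) = 3 + 1/4 = 13/4
1 + 1/(13/4) = 1 + 4/13 = 17/13
2 + 1/(17/13) = 2 + 13/17 = 47/17
1 + 1/(47/17) = 1 + 17/47 = 64/47

64/47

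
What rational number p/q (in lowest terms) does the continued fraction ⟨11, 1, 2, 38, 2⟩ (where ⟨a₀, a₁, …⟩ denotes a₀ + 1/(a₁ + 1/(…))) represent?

Collapse the nested fraction from the inside out:
Start with 2.
38 + 1/(2/1) = 38 + 1/2 = 77/2
2 + 1/(77/2) = 2 + 2/77 = 156/77
1 + 1/(156/77) = 1 + 77/156 = 233/156
11 + 1/(233/156) = 11 + 156/233 = 2719/233

2719/233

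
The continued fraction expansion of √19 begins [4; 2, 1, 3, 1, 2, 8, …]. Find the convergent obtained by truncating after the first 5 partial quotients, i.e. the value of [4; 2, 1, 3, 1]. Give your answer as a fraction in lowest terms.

61/14

a_0 = 4: 4/1
a_1 = 2: 9/2
a_2 = 1: 13/3
a_3 = 3: 48/11
a_4 = 1: 61/14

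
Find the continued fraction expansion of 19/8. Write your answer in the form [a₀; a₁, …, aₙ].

19 = 2·8 + 3, so a_0 = 2
8 = 2·3 + 2, so a_1 = 2
3 = 1·2 + 1, so a_2 = 1
2 = 2·1 + 0, so a_3 = 2

[2; 2, 1, 2]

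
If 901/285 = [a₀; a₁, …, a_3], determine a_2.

5

901 ÷ 285 → quotient 3, remainder 46
285 ÷ 46 → quotient 6, remainder 9
46 ÷ 9 → quotient 5, remainder 1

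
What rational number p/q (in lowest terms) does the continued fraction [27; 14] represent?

379/14

a_0 = 27: 27/1
a_1 = 14: 379/14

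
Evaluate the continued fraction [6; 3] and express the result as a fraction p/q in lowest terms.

19/3

a_0 = 6: 6/1
a_1 = 3: 19/3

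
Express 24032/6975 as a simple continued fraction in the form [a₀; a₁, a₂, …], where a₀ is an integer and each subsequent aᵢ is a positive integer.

Apply division with remainder until the remainder is 0:
24032 = 3·6975 + 3107, so a_0 = 3
6975 = 2·3107 + 761, so a_1 = 2
3107 = 4·761 + 63, so a_2 = 4
761 = 12·63 + 5, so a_3 = 12
63 = 12·5 + 3, so a_4 = 12
5 = 1·3 + 2, so a_5 = 1
3 = 1·2 + 1, so a_6 = 1
2 = 2·1 + 0, so a_7 = 2

[3; 2, 4, 12, 12, 1, 1, 2]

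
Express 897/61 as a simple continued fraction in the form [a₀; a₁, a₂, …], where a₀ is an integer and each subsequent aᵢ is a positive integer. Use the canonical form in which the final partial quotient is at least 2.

897 ÷ 61 → quotient 14, remainder 43
61 ÷ 43 → quotient 1, remainder 18
43 ÷ 18 → quotient 2, remainder 7
18 ÷ 7 → quotient 2, remainder 4
7 ÷ 4 → quotient 1, remainder 3
4 ÷ 3 → quotient 1, remainder 1
3 ÷ 1 → quotient 3, remainder 0

[14; 1, 2, 2, 1, 1, 3]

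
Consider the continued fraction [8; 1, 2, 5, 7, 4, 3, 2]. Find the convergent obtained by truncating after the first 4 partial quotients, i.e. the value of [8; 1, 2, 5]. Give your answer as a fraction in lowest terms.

139/16

Start with 5.
2 + 1/(5/1) = 2 + 1/5 = 11/5
1 + 1/(11/5) = 1 + 5/11 = 16/11
8 + 1/(16/11) = 8 + 11/16 = 139/16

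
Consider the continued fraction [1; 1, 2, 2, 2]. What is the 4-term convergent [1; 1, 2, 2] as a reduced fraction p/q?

a_0 = 1: 1/1
a_1 = 1: 2/1
a_2 = 2: 5/3
a_3 = 2: 12/7

12/7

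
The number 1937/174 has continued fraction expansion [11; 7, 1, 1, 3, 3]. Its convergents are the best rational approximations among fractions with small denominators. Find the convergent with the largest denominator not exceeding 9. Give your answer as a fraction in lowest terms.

List convergents until the denominator exceeds the bound:
a_0 = 11: 11/1  (≤ bound)
a_1 = 7: 78/7  (≤ bound)
a_2 = 1: 89/8  (≤ bound)
a_3 = 1: 167/15  (> 9, stop)

89/8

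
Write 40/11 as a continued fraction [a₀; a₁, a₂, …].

[3; 1, 1, 1, 3]

40 = 3·11 + 7, so a_0 = 3
11 = 1·7 + 4, so a_1 = 1
7 = 1·4 + 3, so a_2 = 1
4 = 1·3 + 1, so a_3 = 1
3 = 3·1 + 0, so a_4 = 3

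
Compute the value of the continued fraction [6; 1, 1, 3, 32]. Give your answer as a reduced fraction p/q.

Start with 32.
3 + 1/(32/1) = 3 + 1/32 = 97/32
1 + 1/(97/32) = 1 + 32/97 = 129/97
1 + 1/(129/97) = 1 + 97/129 = 226/129
6 + 1/(226/129) = 6 + 129/226 = 1485/226

1485/226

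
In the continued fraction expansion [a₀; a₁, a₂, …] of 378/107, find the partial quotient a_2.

Repeatedly divide and take the remainder:
⌊378/107⌋ = 3, remainder 57
⌊107/57⌋ = 1, remainder 50
⌊57/50⌋ = 1, remainder 7

1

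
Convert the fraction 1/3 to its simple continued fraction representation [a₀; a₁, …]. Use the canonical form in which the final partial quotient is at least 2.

1 = 0·3 + 1, so a_0 = 0
3 = 3·1 + 0, so a_1 = 3

[0; 3]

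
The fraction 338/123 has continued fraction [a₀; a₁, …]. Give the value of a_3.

338 = 2·123 + 92, so a_0 = 2
123 = 1·92 + 31, so a_1 = 1
92 = 2·31 + 30, so a_2 = 2
31 = 1·30 + 1, so a_3 = 1

1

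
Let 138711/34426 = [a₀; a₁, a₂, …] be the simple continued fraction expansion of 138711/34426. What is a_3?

138711 ÷ 34426 → quotient 4, remainder 1007
34426 ÷ 1007 → quotient 34, remainder 188
1007 ÷ 188 → quotient 5, remainder 67
188 ÷ 67 → quotient 2, remainder 54

2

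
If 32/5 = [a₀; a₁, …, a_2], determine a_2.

2

32 ÷ 5 → quotient 6, remainder 2
5 ÷ 2 → quotient 2, remainder 1
2 ÷ 1 → quotient 2, remainder 0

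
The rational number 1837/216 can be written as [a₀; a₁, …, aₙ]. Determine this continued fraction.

1837 ÷ 216 → quotient 8, remainder 109
216 ÷ 109 → quotient 1, remainder 107
109 ÷ 107 → quotient 1, remainder 2
107 ÷ 2 → quotient 53, remainder 1
2 ÷ 1 → quotient 2, remainder 0

[8; 1, 1, 53, 2]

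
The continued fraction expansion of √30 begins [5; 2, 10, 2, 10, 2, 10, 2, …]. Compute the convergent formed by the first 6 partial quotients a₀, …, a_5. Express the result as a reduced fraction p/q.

Start with 2.
10 + 1/(2/1) = 10 + 1/2 = 21/2
2 + 1/(21/2) = 2 + 2/21 = 44/21
10 + 1/(44/21) = 10 + 21/44 = 461/44
2 + 1/(461/44) = 2 + 44/461 = 966/461
5 + 1/(966/461) = 5 + 461/966 = 5291/966

5291/966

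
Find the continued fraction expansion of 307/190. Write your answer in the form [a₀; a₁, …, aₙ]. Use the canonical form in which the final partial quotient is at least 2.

⌊307/190⌋ = 1, remainder 117
⌊190/117⌋ = 1, remainder 73
⌊117/73⌋ = 1, remainder 44
⌊73/44⌋ = 1, remainder 29
⌊44/29⌋ = 1, remainder 15
⌊29/15⌋ = 1, remainder 14
⌊15/14⌋ = 1, remainder 1
⌊14/1⌋ = 14, remainder 0

[1; 1, 1, 1, 1, 1, 1, 14]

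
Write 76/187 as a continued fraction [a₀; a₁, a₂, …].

[0; 2, 2, 5, 1, 5]

Repeatedly divide and take the remainder:
⌊76/187⌋ = 0, remainder 76
⌊187/76⌋ = 2, remainder 35
⌊76/35⌋ = 2, remainder 6
⌊35/6⌋ = 5, remainder 5
⌊6/5⌋ = 1, remainder 1
⌊5/1⌋ = 5, remainder 0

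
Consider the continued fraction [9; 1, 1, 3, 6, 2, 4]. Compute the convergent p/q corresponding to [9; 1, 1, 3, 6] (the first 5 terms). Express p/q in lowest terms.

421/44

Start with 6.
3 + 1/(6/1) = 3 + 1/6 = 19/6
1 + 1/(19/6) = 1 + 6/19 = 25/19
1 + 1/(25/19) = 1 + 19/25 = 44/25
9 + 1/(44/25) = 9 + 25/44 = 421/44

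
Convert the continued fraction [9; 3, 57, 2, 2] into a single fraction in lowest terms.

Start with 2.
2 + 1/(2/1) = 2 + 1/2 = 5/2
57 + 1/(5/2) = 57 + 2/5 = 287/5
3 + 1/(287/5) = 3 + 5/287 = 866/287
9 + 1/(866/287) = 9 + 287/866 = 8081/866

8081/866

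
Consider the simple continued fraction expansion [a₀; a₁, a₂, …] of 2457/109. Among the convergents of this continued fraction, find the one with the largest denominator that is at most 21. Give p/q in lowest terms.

293/13

a_0 = 22: 22/1  (≤ bound)
a_1 = 1: 23/1  (≤ bound)
a_2 = 1: 45/2  (≤ bound)
a_3 = 5: 248/11  (≤ bound)
a_4 = 1: 293/13  (≤ bound)
a_5 = 1: 541/24  (> 21, stop)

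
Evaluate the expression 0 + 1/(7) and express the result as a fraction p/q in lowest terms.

1/7

Compute successive convergents:
a_0 = 0: 0/1
a_1 = 7: 1/7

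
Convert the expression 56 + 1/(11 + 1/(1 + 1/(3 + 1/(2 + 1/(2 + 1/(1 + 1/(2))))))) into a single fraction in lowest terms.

a_0 = 56: 56/1
a_1 = 11: 617/11
a_2 = 1: 673/12
a_3 = 3: 2636/47
a_4 = 2: 5945/106
a_5 = 2: 14526/259
a_6 = 1: 20471/365
a_7 = 2: 55468/989

55468/989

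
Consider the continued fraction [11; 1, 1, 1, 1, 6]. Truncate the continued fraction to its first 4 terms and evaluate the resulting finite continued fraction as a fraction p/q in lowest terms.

35/3

Use the convergent recurrence hₖ = aₖ·hₖ₋₁ + hₖ₋₂ (and likewise for the denominators kₖ):
a_0 = 11: 11/1
a_1 = 1: 12/1
a_2 = 1: 23/2
a_3 = 1: 35/3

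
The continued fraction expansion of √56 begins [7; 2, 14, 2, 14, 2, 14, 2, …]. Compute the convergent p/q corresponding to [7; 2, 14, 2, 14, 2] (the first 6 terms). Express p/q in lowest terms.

13455/1798

Collapse the nested fraction from the inside out:
Start with 2.
14 + 1/(2/1) = 14 + 1/2 = 29/2
2 + 1/(29/2) = 2 + 2/29 = 60/29
14 + 1/(60/29) = 14 + 29/60 = 869/60
2 + 1/(869/60) = 2 + 60/869 = 1798/869
7 + 1/(1798/869) = 7 + 869/1798 = 13455/1798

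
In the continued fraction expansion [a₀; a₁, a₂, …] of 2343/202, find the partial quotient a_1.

2343 ÷ 202 → quotient 11, remainder 121
202 ÷ 121 → quotient 1, remainder 81

1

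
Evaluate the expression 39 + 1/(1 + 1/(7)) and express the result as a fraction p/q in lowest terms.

319/8

a_0 = 39: 39/1
a_1 = 1: 40/1
a_2 = 7: 319/8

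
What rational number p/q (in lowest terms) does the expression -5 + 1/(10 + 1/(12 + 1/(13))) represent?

Starting at the tail and folding back:
Start with 13.
12 + 1/(13/1) = 12 + 1/13 = 157/13
10 + 1/(157/13) = 10 + 13/157 = 1583/157
-5 + 1/(1583/157) = -5 + 157/1583 = -7758/1583

-7758/1583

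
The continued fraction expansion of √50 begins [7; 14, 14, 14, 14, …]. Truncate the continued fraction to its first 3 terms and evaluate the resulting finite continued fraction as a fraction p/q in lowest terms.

1393/197

Start with 14.
14 + 1/(14/1) = 14 + 1/14 = 197/14
7 + 1/(197/14) = 7 + 14/197 = 1393/197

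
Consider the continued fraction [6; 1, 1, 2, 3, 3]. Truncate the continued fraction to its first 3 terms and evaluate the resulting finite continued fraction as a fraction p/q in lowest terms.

13/2

Build up convergents one term at a time:
a_0 = 6: 6/1
a_1 = 1: 7/1
a_2 = 1: 13/2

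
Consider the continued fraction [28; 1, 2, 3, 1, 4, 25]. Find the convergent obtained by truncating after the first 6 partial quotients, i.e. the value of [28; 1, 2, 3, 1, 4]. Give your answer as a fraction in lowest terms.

1779/62

Start with 4.
1 + 1/(4/1) = 1 + 1/4 = 5/4
3 + 1/(5/4) = 3 + 4/5 = 19/5
2 + 1/(19/5) = 2 + 5/19 = 43/19
1 + 1/(43/19) = 1 + 19/43 = 62/43
28 + 1/(62/43) = 28 + 43/62 = 1779/62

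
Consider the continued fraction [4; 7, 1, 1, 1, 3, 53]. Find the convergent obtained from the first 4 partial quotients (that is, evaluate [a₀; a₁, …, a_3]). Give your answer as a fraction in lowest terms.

62/15

a_0 = 4: 4/1
a_1 = 7: 29/7
a_2 = 1: 33/8
a_3 = 1: 62/15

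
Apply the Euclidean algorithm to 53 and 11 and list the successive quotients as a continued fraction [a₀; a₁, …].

[4; 1, 4, 2]

53 ÷ 11 → quotient 4, remainder 9
11 ÷ 9 → quotient 1, remainder 2
9 ÷ 2 → quotient 4, remainder 1
2 ÷ 1 → quotient 2, remainder 0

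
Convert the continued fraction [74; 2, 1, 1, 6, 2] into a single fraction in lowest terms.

5282/71

a_0 = 74: 74/1
a_1 = 2: 149/2
a_2 = 1: 223/3
a_3 = 1: 372/5
a_4 = 6: 2455/33
a_5 = 2: 5282/71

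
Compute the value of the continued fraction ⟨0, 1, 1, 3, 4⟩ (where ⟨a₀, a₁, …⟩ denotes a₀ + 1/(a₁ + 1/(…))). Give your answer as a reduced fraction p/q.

Start with 4.
3 + 1/(4/1) = 3 + 1/4 = 13/4
1 + 1/(13/4) = 1 + 4/13 = 17/13
1 + 1/(17/13) = 1 + 13/17 = 30/17
0 + 1/(30/17) = 0 + 17/30 = 17/30

17/30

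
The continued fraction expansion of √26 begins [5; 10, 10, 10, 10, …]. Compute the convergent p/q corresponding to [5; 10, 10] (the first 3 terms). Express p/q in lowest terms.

a_0 = 5: 5/1
a_1 = 10: 51/10
a_2 = 10: 515/101

515/101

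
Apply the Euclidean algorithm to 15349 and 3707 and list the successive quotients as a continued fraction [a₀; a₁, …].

[4; 7, 8, 1, 2, 6, 3]

15349 ÷ 3707 → quotient 4, remainder 521
3707 ÷ 521 → quotient 7, remainder 60
521 ÷ 60 → quotient 8, remainder 41
60 ÷ 41 → quotient 1, remainder 19
41 ÷ 19 → quotient 2, remainder 3
19 ÷ 3 → quotient 6, remainder 1
3 ÷ 1 → quotient 3, remainder 0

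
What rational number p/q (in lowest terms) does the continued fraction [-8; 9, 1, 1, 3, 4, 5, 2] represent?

-25984/3291

a_0 = -8: -8/1
a_1 = 9: -71/9
a_2 = 1: -79/10
a_3 = 1: -150/19
a_4 = 3: -529/67
a_5 = 4: -2266/287
a_6 = 5: -11859/1502
a_7 = 2: -25984/3291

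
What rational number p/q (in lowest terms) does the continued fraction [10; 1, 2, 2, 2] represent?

182/17

Use the convergent recurrence hₖ = aₖ·hₖ₋₁ + hₖ₋₂ (and likewise for the denominators kₖ):
a_0 = 10: 10/1
a_1 = 1: 11/1
a_2 = 2: 32/3
a_3 = 2: 75/7
a_4 = 2: 182/17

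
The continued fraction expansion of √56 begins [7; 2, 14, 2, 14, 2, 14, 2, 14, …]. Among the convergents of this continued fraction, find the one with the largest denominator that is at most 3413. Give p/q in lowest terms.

13455/1798

a_0 = 7: 7/1  (≤ bound)
a_1 = 2: 15/2  (≤ bound)
a_2 = 14: 217/29  (≤ bound)
a_3 = 2: 449/60  (≤ bound)
a_4 = 14: 6503/869  (≤ bound)
a_5 = 2: 13455/1798  (≤ bound)
a_6 = 14: 194873/26041  (> 3413, stop)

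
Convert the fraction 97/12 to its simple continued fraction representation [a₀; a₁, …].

Repeatedly divide and take the remainder:
97 ÷ 12 → quotient 8, remainder 1
12 ÷ 1 → quotient 12, remainder 0

[8; 12]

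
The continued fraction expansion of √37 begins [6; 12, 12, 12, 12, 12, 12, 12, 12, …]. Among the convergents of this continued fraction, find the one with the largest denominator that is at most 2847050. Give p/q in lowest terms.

1555849/255780

a_0 = 6: 6/1  (≤ bound)
a_1 = 12: 73/12  (≤ bound)
a_2 = 12: 882/145  (≤ bound)
a_3 = 12: 10657/1752  (≤ bound)
a_4 = 12: 128766/21169  (≤ bound)
a_5 = 12: 1555849/255780  (≤ bound)
a_6 = 12: 18798954/3090529  (> 2847050, stop)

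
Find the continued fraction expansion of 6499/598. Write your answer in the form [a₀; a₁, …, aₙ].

[10; 1, 6, 1, 1, 3, 11]

6499 = 10·598 + 519, so a_0 = 10
598 = 1·519 + 79, so a_1 = 1
519 = 6·79 + 45, so a_2 = 6
79 = 1·45 + 34, so a_3 = 1
45 = 1·34 + 11, so a_4 = 1
34 = 3·11 + 1, so a_5 = 3
11 = 11·1 + 0, so a_6 = 11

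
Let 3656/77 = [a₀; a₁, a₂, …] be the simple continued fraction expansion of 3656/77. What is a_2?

3656 ÷ 77 → quotient 47, remainder 37
77 ÷ 37 → quotient 2, remainder 3
37 ÷ 3 → quotient 12, remainder 1

12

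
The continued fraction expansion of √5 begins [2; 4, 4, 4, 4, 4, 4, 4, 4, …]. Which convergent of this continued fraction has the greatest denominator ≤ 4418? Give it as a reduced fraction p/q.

2889/1292

a_0 = 2: 2/1  (≤ bound)
a_1 = 4: 9/4  (≤ bound)
a_2 = 4: 38/17  (≤ bound)
a_3 = 4: 161/72  (≤ bound)
a_4 = 4: 682/305  (≤ bound)
a_5 = 4: 2889/1292  (≤ bound)
a_6 = 4: 12238/5473  (> 4418, stop)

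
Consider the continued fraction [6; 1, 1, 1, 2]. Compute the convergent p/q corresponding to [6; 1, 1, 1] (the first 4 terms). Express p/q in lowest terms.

Starting at the tail and folding back:
Start with 1.
1 + 1/(1/1) = 1 + 1/1 = 2/1
1 + 1/(2/1) = 1 + 1/2 = 3/2
6 + 1/(3/2) = 6 + 2/3 = 20/3

20/3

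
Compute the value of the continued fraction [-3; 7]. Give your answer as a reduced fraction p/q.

-20/7

Compute successive convergents:
a_0 = -3: -3/1
a_1 = 7: -20/7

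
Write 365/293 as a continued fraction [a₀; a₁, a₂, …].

⌊365/293⌋ = 1, remainder 72
⌊293/72⌋ = 4, remainder 5
⌊72/5⌋ = 14, remainder 2
⌊5/2⌋ = 2, remainder 1
⌊2/1⌋ = 2, remainder 0

[1; 4, 14, 2, 2]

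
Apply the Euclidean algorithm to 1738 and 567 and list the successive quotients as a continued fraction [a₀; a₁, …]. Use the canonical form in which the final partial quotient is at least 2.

Apply division with remainder until the remainder is 0:
1738 ÷ 567 → quotient 3, remainder 37
567 ÷ 37 → quotient 15, remainder 12
37 ÷ 12 → quotient 3, remainder 1
12 ÷ 1 → quotient 12, remainder 0

[3; 15, 3, 12]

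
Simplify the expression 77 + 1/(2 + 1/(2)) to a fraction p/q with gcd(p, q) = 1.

Start with 2.
2 + 1/(2/1) = 2 + 1/2 = 5/2
77 + 1/(5/2) = 77 + 2/5 = 387/5

387/5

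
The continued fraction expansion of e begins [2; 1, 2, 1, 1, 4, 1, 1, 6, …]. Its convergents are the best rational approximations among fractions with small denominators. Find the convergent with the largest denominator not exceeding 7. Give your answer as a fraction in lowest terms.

19/7

a_0 = 2: 2/1  (≤ bound)
a_1 = 1: 3/1  (≤ bound)
a_2 = 2: 8/3  (≤ bound)
a_3 = 1: 11/4  (≤ bound)
a_4 = 1: 19/7  (≤ bound)
a_5 = 4: 87/32  (> 7, stop)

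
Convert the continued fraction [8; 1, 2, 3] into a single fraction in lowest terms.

87/10

Use the convergent recurrence hₖ = aₖ·hₖ₋₁ + hₖ₋₂ (and likewise for the denominators kₖ):
a_0 = 8: 8/1
a_1 = 1: 9/1
a_2 = 2: 26/3
a_3 = 3: 87/10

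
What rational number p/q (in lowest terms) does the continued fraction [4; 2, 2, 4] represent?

Work from the innermost term outward:
Start with 4.
2 + 1/(4/1) = 2 + 1/4 = 9/4
2 + 1/(9/4) = 2 + 4/9 = 22/9
4 + 1/(22/9) = 4 + 9/22 = 97/22

97/22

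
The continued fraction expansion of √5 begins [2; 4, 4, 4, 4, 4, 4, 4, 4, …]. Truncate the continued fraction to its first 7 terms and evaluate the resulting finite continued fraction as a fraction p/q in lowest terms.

12238/5473

a_0 = 2: 2/1
a_1 = 4: 9/4
a_2 = 4: 38/17
a_3 = 4: 161/72
a_4 = 4: 682/305
a_5 = 4: 2889/1292
a_6 = 4: 12238/5473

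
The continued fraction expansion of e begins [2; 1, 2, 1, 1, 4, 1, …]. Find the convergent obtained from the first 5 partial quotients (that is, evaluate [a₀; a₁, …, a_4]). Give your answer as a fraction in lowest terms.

Start with 1.
1 + 1/(1/1) = 1 + 1/1 = 2/1
2 + 1/(2/1) = 2 + 1/2 = 5/2
1 + 1/(5/2) = 1 + 2/5 = 7/5
2 + 1/(7/5) = 2 + 5/7 = 19/7

19/7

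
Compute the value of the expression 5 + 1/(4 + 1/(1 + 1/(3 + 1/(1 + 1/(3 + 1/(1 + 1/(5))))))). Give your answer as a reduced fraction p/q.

Start with 5.
1 + 1/(5/1) = 1 + 1/5 = 6/5
3 + 1/(6/5) = 3 + 5/6 = 23/6
1 + 1/(23/6) = 1 + 6/23 = 29/23
3 + 1/(29/23) = 3 + 23/29 = 110/29
1 + 1/(110/29) = 1 + 29/110 = 139/110
4 + 1/(139/110) = 4 + 110/139 = 666/139
5 + 1/(666/139) = 5 + 139/666 = 3469/666

3469/666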